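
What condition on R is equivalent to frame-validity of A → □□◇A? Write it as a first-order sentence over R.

∀x ∀z (xR²z → ∃w (x = w ∧ zRw))

This is a Sahlqvist (Geach-type) schema ◇^0□^0A → □^2◇^1A.
Minimal-valuation argument: fix x; take any y with xR^0y and any z with xR^2z. Set V(A) to the set of worlds R-reachable from y in exactly 0 steps. Then □^0A holds at y, so the antecedent holds at x; validity forces ◇^1A at z, giving a w with zR^1w and yR^0w.
First-order correspondent: ∀x ∀z (xR²z → ∃w (x = w ∧ zRw)).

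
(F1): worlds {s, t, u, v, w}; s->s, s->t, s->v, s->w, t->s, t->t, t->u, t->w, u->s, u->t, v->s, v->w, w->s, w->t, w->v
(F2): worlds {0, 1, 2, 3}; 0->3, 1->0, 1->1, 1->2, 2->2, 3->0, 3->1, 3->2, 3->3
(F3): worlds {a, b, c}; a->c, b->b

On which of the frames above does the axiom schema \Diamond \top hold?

This is the axiom for seriality; its first-order frame correspondent is \forall x \exists y Rxy.
(F1): holds.
(F2): holds.
(F3): fails — world c has no successor.

(F1), (F2)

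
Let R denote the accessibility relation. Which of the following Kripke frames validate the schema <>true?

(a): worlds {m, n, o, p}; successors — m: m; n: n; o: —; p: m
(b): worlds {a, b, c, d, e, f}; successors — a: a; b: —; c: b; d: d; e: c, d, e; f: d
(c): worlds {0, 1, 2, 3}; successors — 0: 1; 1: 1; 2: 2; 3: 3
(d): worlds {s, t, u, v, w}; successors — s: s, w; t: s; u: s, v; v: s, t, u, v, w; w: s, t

Frame correspondent (Sahlqvist): forall x exists y Rxy — i.e. seriality.
(a): fails — world o has no successor.
(b): fails — world b has no successor.
(c): satisfies the condition.
(d): satisfies the condition.
Valid on: (c), (d).

(c), (d)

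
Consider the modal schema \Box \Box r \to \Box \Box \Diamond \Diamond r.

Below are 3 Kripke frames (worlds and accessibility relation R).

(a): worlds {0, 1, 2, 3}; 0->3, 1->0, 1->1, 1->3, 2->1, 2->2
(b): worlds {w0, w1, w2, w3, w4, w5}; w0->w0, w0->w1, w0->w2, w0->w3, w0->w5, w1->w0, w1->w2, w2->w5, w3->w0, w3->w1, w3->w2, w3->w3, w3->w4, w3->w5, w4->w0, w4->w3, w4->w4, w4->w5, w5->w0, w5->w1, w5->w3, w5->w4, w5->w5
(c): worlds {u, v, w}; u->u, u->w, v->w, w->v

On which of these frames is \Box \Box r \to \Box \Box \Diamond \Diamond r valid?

(b), (c)

The schema corresponds to a generalized confluence (Geach) condition: \forall x \forall z (x R^2 z \to \exists w (x R^2 w \wedge z R^2 w)).
(a): fails — 1R²0 but no w with 1R²w and 0R²w.
(b): satisfies the condition.
(c): satisfies the condition.
Valid on: (b), (c).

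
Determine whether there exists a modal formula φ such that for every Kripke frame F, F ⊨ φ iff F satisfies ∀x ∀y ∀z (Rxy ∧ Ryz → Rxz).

Yes — defined by □p → □□p

The condition is transitivity. A defining modal formula is □p → □□p.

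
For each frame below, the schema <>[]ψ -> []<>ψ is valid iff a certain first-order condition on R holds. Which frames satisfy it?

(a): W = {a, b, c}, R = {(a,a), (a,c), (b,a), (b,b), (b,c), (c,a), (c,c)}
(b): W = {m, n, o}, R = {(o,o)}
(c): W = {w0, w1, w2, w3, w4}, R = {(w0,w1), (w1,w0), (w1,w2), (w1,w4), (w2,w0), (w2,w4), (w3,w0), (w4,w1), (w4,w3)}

(a), (b)

This is the axiom for convergence; its first-order frame correspondent is forall x forall y forall z (Rxy & Rxz -> exists w (Ryw & Rzw)).
(a): satisfies the condition.
(b): satisfies the condition.
(c): fails — Rw1w2 and Rw1w0 but w2 and w0 have no common successor.
Valid on: (a), (b).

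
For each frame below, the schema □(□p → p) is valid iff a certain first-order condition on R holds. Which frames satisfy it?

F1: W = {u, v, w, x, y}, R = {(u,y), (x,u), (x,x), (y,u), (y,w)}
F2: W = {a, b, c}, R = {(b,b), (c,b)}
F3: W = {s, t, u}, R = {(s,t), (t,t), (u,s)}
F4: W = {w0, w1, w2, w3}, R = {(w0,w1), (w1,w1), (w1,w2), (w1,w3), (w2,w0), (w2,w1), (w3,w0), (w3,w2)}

F2

This is the axiom for shift-reflexivity; its first-order frame correspondent is ∀x ∀y (Rxy → Ryy).
F1: fails — Rxu but not Ruu.
F2: condition met.
F3: fails — Rus but not Rss.
F4: fails — Rw1w2 but not Rw2w2.
Valid on: F2.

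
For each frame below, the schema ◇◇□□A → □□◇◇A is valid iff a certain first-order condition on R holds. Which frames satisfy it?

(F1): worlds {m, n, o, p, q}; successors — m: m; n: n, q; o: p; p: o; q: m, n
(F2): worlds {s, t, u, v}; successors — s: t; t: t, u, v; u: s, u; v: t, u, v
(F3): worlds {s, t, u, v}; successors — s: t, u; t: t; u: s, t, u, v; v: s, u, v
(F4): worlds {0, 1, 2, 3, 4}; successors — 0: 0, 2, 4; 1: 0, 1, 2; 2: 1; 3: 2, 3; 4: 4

This is the axiom for a generalized confluence (Geach) condition; its first-order frame correspondent is ∀x ∀y ∀z ((xR²y ∧ xR²z) → ∃w (yR²w ∧ zR²w)).
(F1): ✓.
(F2): ✓.
(F3): ✓.
(F4): fails — 0R²2, 0R²4 but no w with 2R²w and 4R²w.
Valid on: (F1), (F2), (F3).

(F1), (F2), (F3)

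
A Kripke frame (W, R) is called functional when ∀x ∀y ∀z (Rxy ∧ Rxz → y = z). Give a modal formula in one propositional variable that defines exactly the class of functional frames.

◇p → □p

The condition is partial functionality. The CD schema ◇p → □p defines it.
Suppose ◇p→□p is valid. Take Rxy, Rxz and set V(p)={y}. Then ◇p at x, so □p at x, so p at z, i.e. z=y.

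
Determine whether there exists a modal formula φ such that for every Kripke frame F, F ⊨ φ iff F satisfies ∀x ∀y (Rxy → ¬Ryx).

Not definable by any modal formula

If a class were modally definable it would be closed under surjective bounded morphisms (Goldblatt–Thomason).
The 4-cycle (worlds a,b,c,d with a→b→c→d→a) is asymmetric. Mapping every world to a single reflexive point • is a surjective bounded morphism, and the reflexive point is not asymmetric (R•• but asymmetry requires ¬R••).
Hence asymmetry is not modally definable.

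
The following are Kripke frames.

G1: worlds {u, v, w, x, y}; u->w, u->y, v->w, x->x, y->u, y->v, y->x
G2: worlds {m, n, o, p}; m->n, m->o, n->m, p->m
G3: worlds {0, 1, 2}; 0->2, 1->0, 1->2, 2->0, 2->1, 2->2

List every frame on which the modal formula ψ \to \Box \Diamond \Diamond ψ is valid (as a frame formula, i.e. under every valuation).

Frame correspondent (Sahlqvist): \forall x \forall z (xRz \to \exists w (x = w \wedge z R^2 w)) — i.e. a generalized confluence (Geach) condition.
G1: fails — uRw but no t with u=t and wR²t.
G2: fails — mRn but no w with m=w and nR²w.
G3: ✓.
Valid on: G3.

G3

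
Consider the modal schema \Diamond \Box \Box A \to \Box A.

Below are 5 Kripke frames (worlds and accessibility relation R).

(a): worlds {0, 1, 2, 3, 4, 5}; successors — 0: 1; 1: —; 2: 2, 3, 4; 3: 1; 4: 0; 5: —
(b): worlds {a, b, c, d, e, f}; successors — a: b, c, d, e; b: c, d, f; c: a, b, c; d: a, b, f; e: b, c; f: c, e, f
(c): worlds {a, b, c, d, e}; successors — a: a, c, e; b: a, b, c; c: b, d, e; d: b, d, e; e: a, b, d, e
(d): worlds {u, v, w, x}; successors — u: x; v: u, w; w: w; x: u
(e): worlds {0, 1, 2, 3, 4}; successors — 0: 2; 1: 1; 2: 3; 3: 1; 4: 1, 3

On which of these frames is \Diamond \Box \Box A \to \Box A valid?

Frame correspondent (Sahlqvist): \forall x \forall y \forall z ((xRy \wedge xRz) \to \exists w (y R^2 w \wedge z = w)) — i.e. a generalized confluence (Geach) condition.
(a): fails — 0R1, 0R1 but no w with 1R²w and 1=w.
(b): fails — aRb, aRd but no w with bR²w and d=w.
(c): satisfies the condition.
(d): fails — vRu, vRw but no t with uR²t and w=t.
(e): fails — 0R2, 0R2 but no w with 2R²w and 2=w.
Valid on: (c).

(c)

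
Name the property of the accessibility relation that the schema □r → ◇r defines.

Suppose □r→◇r is valid. At any x set V(r)=W. Then □r at x, so ◇r at x, so x has a successor.

seriality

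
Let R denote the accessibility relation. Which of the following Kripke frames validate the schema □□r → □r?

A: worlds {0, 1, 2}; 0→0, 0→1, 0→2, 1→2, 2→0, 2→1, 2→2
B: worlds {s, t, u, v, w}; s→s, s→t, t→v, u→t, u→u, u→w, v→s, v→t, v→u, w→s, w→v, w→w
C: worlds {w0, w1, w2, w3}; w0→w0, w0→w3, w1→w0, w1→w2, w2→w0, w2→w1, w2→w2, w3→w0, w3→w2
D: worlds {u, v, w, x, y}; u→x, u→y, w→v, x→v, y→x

The schema corresponds to density: ∀x ∀y (Rxy → ∃z (Rxz ∧ Rzy)).
A: condition met.
B: fails — Rtv but no z with Rtz and Rzv.
C: condition met.
D: fails — Ryx but no z with Ryz and Rzx.
Valid on: A, C.

A, C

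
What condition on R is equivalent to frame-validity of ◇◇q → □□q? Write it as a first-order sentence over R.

∀x ∀y ∀z ((xR²y ∧ xR²z) → ∃w (y = w ∧ z = w))

This is a Sahlqvist (Geach-type) schema ◇^2□^0q → □^2◇^0q.
Minimal-valuation argument: fix x; take any y with xR^2y and any z with xR^2z. Set V(q) to the set of worlds R-reachable from y in exactly 0 steps. Then □^0q holds at y, so the antecedent holds at x; validity forces ◇^0q at z, giving a w with zR^0w and yR^0w.
First-order correspondent: ∀x ∀y ∀z ((xR²y ∧ xR²z) → ∃w (y = w ∧ z = w)).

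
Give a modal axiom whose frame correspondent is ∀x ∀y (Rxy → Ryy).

The condition is shift-reflexivity. The T□ schema □(□s → s) defines it.
Suppose □(□s→s) is valid. Take Rxy and set V(s)={w : Ryw}. Then at y, □s holds; since □(□s→s) at x, □s→s at y, so s at y, i.e. Ryy.

□(□s → s)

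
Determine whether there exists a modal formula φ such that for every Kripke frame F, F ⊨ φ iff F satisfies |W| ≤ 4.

No — not modally definable

Any modally definable frame class is closed under disjoint unions.
Any modal formula valid on each of 5 disjoint one-world frames is valid on their disjoint union (validity is preserved under disjoint unions). Each one-world frame has |W|=1≤4, but the union has |W|=5.
Hence having at most 4 worlds is not modally definable.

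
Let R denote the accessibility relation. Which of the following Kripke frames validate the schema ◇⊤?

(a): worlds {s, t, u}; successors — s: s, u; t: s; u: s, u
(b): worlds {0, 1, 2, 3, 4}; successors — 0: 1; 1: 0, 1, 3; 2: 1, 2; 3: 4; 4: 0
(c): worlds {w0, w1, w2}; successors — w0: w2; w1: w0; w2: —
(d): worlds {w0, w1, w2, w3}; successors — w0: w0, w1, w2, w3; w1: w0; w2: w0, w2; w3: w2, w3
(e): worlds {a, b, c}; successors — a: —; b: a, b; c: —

The schema corresponds to seriality: ∀x ∃y Rxy.
(a): ✓.
(b): ✓.
(c): fails — world w2 has no successor.
(d): ✓.
(e): fails — world a has no successor.
Valid on: (a), (b), (d).

(a), (b), (d)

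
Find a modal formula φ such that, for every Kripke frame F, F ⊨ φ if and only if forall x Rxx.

□p → p

This is reflexivity; the standard corresponding axiom is T: □p → p.
Suppose □p→p is valid. At any x set V(p)={w : Rxw}. Then □p holds at x, so p holds at x, i.e. Rxx.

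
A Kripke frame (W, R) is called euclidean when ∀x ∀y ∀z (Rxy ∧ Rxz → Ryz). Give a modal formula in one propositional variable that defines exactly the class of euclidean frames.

The condition is the Euclidean property. The 5 schema ◇p → □◇p defines it.

◇p → □◇p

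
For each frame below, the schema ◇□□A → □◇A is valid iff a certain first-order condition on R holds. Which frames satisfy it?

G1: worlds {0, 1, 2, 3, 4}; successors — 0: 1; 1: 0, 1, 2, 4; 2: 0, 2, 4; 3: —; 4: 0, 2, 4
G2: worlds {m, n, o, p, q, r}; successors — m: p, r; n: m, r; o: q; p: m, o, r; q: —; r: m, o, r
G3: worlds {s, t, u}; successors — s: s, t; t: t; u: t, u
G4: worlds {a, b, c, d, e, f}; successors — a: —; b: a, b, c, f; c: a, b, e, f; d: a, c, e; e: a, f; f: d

G1, G3

This is the axiom for a generalized confluence (Geach) condition; its first-order frame correspondent is ∀x ∀y ∀z ((xRy ∧ xRz) → ∃w (yR²w ∧ zRw)).
G1: satisfies the condition.
G2: fails — oRq, oRq but no w with qR²w and qRw.
G3: satisfies the condition.
G4: fails — bRa, bRa but no w with aR²w and aRw.
Valid on: G1, G3.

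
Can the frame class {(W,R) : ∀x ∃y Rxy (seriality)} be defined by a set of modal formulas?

Definable; □p → ◇p defines it

The condition is seriality. A defining modal formula is □p → ◇p.
Suppose □p→◇p is valid. At any x set V(p)=W. Then □p at x, so ◇p at x, so x has a successor.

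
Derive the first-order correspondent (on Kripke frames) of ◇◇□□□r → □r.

This is a Sahlqvist (Geach-type) schema ◇^2□^3r → □^1◇^0r.
Minimal-valuation argument: fix x; take any y with xR^2y and any z with xR^1z. Set V(r) to the set of worlds R-reachable from y in exactly 3 steps. Then □^3r holds at y, so the antecedent holds at x; validity forces ◇^0r at z, giving a w with zR^0w and yR^3w.
First-order correspondent: ∀x ∀y ∀z ((xR²y ∧ xRz) → ∃w (yR³w ∧ z = w)).

∀x ∀y ∀z ((xR²y ∧ xRz) → ∃w (yR³w ∧ z = w))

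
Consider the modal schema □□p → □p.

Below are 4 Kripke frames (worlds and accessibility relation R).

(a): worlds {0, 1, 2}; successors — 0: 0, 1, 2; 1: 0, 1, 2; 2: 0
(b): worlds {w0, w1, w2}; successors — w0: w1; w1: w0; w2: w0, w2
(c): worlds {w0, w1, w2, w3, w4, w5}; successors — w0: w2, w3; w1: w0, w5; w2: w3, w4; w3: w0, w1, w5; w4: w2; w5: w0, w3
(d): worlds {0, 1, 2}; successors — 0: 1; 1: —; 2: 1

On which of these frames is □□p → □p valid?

(a)

This is the axiom for density; its first-order frame correspondent is ∀x ∀y (Rxy → ∃z (Rxz ∧ Rzy)).
(a): holds.
(b): fails — Rw0w1 but no z with Rw0z and Rzw1.
(c): fails — Rw1w5 but no z with Rw1z and Rzw5.
(d): fails — R01 but no z with R0z and Rz1.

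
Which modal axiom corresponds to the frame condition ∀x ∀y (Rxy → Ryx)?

A defining formula is r → □◇r (the B axiom).
Suppose r→□◇r is valid. Take Rxy and set V(r)={x}. Then r at x, so □◇r at x, so ◇r at y, so some z with Ryz has r; z=x, i.e. Ryx.

r → □◇r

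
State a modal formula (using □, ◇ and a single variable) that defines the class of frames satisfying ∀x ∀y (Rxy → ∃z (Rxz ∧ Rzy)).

The condition is density. The C4 schema □□q → □q defines it.
Suppose □□q→□q is valid. Take Rxy and set V(q)={w : xR²w}. Then □□q at x, so □q at x, so q at y, i.e. ∃z(Rxz∧Rzy).

□□q → □q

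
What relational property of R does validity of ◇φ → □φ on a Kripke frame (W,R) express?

partial functionality

Suppose ◇φ→□φ is valid. Take Rxy, Rxz and set V(φ)={y}. Then ◇φ at x, so □φ at x, so φ at z, i.e. z=y.
The converse is a direct semantic check.
So the correspondent is partial functionality.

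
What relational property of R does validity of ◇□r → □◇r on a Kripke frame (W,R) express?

convergence: ∀x ∀y ∀z (Rxy ∧ Rxz → ∃w (Ryw ∧ Rzw))

Suppose ◇□r→□◇r is valid. Take Rxy, Rxz and set V(r)={w : Ryw}. Then □r at y so ◇□r at x, so □◇r at x, so ◇r at z, giving w with Rzw and Ryw.
The converse is a direct semantic check.
Frame condition: ∀x ∀y ∀z (Rxy ∧ Rxz → ∃w (Ryw ∧ Rzw)).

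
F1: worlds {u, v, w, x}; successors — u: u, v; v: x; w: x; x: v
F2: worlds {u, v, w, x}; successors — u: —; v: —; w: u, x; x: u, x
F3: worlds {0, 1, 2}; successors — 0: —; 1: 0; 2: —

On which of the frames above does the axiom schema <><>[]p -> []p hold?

F3

This is the axiom for a generalized confluence (Geach) condition; its first-order frame correspondent is forall x forall y forall z ((x R^2 y & xRz) -> exists w (yRw & z = w)).
F1: fails — uR²v, uRu but no t with vRt and u=t.
F2: fails — wR²u, wRu but no t with uRt and u=t.
F3: ✓.
Valid on: F3.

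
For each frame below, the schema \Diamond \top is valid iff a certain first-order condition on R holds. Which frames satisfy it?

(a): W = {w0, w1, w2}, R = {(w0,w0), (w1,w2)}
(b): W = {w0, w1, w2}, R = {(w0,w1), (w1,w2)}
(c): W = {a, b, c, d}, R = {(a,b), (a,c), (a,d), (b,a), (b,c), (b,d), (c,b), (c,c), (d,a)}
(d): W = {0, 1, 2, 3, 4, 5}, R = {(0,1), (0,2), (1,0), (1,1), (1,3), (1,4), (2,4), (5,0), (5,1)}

(c)

This is the axiom for seriality; its first-order frame correspondent is \forall x \exists y Rxy.
(a): fails — world w2 has no successor.
(b): fails — world w2 has no successor.
(c): condition met.
(d): fails — world 3 has no successor.
Valid on: (c).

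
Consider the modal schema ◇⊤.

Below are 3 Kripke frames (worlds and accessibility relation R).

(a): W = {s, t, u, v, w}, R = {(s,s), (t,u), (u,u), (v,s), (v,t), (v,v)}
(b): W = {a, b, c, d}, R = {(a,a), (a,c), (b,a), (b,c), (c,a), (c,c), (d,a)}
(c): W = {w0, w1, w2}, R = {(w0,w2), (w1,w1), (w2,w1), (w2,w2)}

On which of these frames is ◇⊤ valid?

This is the axiom for seriality; its first-order frame correspondent is ∀x ∃y Rxy.
(a): fails — world w has no successor.
(b): condition met.
(c): condition met.
Valid on: (b), (c).

(b), (c)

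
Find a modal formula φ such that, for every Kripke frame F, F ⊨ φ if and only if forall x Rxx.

□q → q

A defining formula is □q → q (the T axiom).
Suppose □q→q is valid. At any x set V(q)={w : Rxw}. Then □q holds at x, so q holds at x, i.e. Rxx.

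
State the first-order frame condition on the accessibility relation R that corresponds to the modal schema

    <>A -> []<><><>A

forall x forall y forall z ((xRy & xRz) -> exists w (y = w & z R^3 w))

This is a Sahlqvist (Geach-type) schema ◇^1□^0A → □^1◇^3A.
First-order correspondent: forall x forall y forall z ((xRy & xRz) -> exists w (y = w & z R^3 w)).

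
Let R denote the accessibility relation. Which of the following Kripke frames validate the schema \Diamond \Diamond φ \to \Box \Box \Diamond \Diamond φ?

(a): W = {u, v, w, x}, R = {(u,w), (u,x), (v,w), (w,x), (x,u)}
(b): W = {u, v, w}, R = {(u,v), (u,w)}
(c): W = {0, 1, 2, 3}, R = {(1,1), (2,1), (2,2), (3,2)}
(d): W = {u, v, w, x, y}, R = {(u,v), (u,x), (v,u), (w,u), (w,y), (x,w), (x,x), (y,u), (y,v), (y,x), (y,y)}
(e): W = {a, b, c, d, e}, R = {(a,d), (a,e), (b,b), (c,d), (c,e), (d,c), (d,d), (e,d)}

The schema corresponds to a generalized confluence (Geach) condition: \forall x \forall y \forall z ((x R^2 y \wedge x R^2 z) \to \exists w (y = w \wedge z R^2 w)).
(a): fails — uR²u, uR²x but no t with u=t and xR²t.
(b): holds.
(c): fails — 2R²2, 2R²1 but no w with 2=w and 1R²w.
(d): fails — uR²w, uR²w but no t with w=t and wR²t.
(e): fails — dR²e, dR²c but no w with e=w and cR²w.
Valid on: (b).

(b)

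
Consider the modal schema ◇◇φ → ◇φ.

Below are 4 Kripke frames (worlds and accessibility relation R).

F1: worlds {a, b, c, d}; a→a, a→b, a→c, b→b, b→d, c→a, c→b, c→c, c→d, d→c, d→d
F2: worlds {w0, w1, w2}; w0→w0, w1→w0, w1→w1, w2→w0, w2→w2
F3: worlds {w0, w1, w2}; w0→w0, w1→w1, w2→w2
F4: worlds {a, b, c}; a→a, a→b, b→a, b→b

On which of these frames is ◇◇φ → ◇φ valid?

The schema corresponds to transitivity: ∀x ∀y ∀z (Rxy ∧ Ryz → Rxz).
F1: fails — Rdc and Rcb but not Rdb.
F2: condition met.
F3: condition met.
F4: condition met.
Valid on: F2, F3, F4.

F2, F3, F4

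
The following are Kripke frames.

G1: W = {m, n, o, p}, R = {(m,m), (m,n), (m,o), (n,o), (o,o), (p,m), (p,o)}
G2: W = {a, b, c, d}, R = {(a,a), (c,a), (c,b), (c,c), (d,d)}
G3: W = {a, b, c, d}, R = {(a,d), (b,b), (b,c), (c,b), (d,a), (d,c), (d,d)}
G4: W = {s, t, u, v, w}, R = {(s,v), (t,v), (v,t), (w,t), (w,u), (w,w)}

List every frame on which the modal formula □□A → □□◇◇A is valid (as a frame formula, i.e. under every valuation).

G1, G3

This is the axiom for a generalized confluence (Geach) condition; its first-order frame correspondent is ∀x ∀z (xR²z → ∃w (xR²w ∧ zR²w)).
G1: satisfies the condition.
G2: fails — cR²b but no w with cR²w and bR²w.
G3: satisfies the condition.
G4: fails — wR²u but no w* with wR²w* and uR²w*.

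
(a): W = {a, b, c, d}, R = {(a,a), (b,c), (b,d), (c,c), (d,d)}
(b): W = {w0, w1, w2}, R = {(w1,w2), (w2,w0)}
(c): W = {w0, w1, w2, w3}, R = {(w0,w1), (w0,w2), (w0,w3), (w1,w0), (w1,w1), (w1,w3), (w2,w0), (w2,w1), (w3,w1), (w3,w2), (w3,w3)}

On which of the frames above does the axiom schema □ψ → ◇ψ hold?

This is the axiom for seriality; its first-order frame correspondent is ∀x ∃y Rxy.
(a): holds.
(b): fails — world w0 has no successor.
(c): holds.
Valid on: (a), (c).

(a), (c)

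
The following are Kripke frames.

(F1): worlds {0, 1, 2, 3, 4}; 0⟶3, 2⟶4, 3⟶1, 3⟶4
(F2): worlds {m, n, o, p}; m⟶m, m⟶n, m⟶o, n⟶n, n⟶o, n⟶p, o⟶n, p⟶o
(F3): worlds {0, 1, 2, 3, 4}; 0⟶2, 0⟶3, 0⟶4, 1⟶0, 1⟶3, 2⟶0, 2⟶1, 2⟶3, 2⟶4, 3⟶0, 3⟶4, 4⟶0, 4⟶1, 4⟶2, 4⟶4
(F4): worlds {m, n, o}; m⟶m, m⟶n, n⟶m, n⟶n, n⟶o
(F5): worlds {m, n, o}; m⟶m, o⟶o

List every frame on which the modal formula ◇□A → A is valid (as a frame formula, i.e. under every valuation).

(F5)

Frame correspondent (Sahlqvist): ∀x ∀y (Rxy → Ryx) — i.e. symmetry.
(F1): fails — R34 but not R43.
(F2): fails — Rpo but not Rop.
(F3): fails — R10 but not R01.
(F4): fails — Rno but not Ron.
(F5): satisfies the condition.
Valid on: (F5).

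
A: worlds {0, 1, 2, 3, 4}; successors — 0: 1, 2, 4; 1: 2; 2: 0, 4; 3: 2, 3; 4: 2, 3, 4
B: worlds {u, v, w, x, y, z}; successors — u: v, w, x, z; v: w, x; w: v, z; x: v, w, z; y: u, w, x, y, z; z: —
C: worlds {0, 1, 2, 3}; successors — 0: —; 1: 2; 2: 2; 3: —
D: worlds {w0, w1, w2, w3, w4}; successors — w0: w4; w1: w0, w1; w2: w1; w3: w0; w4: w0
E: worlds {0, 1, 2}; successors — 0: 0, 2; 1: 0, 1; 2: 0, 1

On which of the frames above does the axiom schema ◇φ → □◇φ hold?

Frame correspondent (Sahlqvist): ∀x ∀y ∀z (Rxy ∧ Rxz → Ryz) — i.e. the Euclidean property.
A: fails — R02 and R02 but not R22.
B: fails — Ruv and Ruv but not Rvv.
C: satisfies the condition.
D: fails — Rw0w4 and Rw0w4 but not Rw4w4.
E: fails — R02 and R02 but not R22.
Valid on: C.

C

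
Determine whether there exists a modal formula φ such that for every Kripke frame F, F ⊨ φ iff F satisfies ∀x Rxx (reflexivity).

Yes: it is reflexivity, defined by the T schema □r → r.
Suppose □r→r is valid. At any x set V(r)={w : Rxw}. Then □r holds at x, so r holds at x, i.e. Rxx.

Yes — defined by □r → r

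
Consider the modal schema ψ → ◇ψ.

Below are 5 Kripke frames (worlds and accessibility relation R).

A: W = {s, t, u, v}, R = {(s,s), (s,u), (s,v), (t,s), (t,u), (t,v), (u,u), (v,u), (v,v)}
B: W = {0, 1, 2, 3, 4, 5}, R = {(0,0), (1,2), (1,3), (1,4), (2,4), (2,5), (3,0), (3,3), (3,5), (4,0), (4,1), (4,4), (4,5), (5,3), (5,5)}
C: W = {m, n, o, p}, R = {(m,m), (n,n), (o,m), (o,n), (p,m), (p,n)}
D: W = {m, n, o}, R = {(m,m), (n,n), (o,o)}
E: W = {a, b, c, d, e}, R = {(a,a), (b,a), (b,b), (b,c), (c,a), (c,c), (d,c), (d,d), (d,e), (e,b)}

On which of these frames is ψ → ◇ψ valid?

Frame correspondent (Sahlqvist): ∀x Rxx — i.e. reflexivity.
A: fails — world t does not see itself.
B: fails — world 1 does not see itself.
C: fails — world o does not see itself.
D: satisfies the condition.
E: fails — world e does not see itself.

D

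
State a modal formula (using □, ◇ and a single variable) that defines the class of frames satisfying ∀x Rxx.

A defining formula is □p → p (the T axiom).
Suppose □p→p is valid. At any x set V(p)={w : Rxw}. Then □p holds at x, so p holds at x, i.e. Rxx.

□p → p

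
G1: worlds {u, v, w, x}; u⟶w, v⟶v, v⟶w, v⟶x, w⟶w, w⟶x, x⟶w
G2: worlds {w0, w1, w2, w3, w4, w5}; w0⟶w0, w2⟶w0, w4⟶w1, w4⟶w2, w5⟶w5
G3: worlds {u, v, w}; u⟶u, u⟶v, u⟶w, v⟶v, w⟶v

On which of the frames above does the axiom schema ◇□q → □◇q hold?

G1, G3

This is the axiom for convergence; its first-order frame correspondent is ∀x ∀y ∀z (Rxy ∧ Rxz → ∃w (Ryw ∧ Rzw)).
G1: satisfies the condition.
G2: fails — Rw4w2 and Rw4w1 but w2 and w1 have no common successor.
G3: satisfies the condition.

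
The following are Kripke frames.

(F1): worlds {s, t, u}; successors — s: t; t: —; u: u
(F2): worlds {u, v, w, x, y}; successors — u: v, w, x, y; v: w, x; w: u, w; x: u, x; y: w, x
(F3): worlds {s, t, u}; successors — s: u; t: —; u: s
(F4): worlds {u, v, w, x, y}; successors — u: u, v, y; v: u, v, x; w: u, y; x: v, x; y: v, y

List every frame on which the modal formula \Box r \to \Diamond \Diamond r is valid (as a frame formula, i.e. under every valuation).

(F2), (F4)

The schema corresponds to a generalized confluence (Geach) condition: \forall x \exists w (xRw \wedge x R^2 w).
(F1): fails — at s but no w with sRw and sR²w.
(F2): condition met.
(F3): fails — at s but no w with sRw and sR²w.
(F4): condition met.
Valid on: (F2), (F4).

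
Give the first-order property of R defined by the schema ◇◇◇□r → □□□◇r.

This is a Sahlqvist (Geach-type) schema ◇^3□^1r → □^3◇^1r.
First-order correspondent: ∀x ∀y ∀z ((xR³y ∧ xR³z) → ∃w (yRw ∧ zRw)).

∀x ∀y ∀z ((xR³y ∧ xR³z) → ∃w (yRw ∧ zRw))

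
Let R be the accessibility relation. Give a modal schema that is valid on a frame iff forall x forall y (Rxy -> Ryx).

This is symmetry; the standard corresponding axiom is B: r → □◇r.
Suppose r→□◇r is valid. Take Rxy and set V(r)={x}. Then r at x, so □◇r at x, so ◇r at y, so some z with Ryz has r; z=x, i.e. Ryx.

r → □◇r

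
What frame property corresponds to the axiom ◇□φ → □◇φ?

convergence: ∀x ∀y ∀z (Rxy ∧ Rxz → ∃w (Ryw ∧ Rzw))

Suppose ◇□φ→□◇φ is valid. Take Rxy, Rxz and set V(φ)={w : Ryw}. Then □φ at y so ◇□φ at x, so □◇φ at x, so ◇φ at z, giving w with Rzw and Ryw.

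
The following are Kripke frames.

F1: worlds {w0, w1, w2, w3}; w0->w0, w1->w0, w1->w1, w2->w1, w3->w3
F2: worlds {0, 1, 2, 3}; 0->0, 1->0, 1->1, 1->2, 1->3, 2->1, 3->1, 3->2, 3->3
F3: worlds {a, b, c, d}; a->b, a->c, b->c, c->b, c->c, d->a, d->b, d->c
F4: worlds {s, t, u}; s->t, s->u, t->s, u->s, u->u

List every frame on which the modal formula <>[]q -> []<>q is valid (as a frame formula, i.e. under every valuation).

F1, F3, F4

This is the axiom for convergence; its first-order frame correspondent is forall x forall y forall z (Rxy & Rxz -> exists w (Ryw & Rzw)).
F1: ✓.
F2: fails — R10 and R12 but 0 and 2 have no common successor.
F3: ✓.
F4: ✓.
Valid on: F1, F3, F4.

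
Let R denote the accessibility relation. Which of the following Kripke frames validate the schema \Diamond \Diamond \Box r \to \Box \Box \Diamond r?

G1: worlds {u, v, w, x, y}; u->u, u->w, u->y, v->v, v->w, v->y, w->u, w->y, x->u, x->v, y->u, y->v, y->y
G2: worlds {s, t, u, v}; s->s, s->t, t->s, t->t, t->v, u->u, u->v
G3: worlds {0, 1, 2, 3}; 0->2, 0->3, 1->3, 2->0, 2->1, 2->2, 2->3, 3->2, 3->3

Frame correspondent (Sahlqvist): \forall x \forall y \forall z ((x R^2 y \wedge x R^2 z) \to \exists w (yRw \wedge zRw)) — i.e. a generalized confluence (Geach) condition.
G1: holds.
G2: fails — sR²s, sR²v but no w with sRw and vRw.
G3: holds.

G1, G3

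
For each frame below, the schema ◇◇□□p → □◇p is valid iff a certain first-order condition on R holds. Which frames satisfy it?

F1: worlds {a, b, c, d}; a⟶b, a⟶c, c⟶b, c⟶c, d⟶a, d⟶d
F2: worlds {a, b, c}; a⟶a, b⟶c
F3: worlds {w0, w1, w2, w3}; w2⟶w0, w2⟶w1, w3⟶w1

F2, F3

Frame correspondent (Sahlqvist): ∀x ∀y ∀z ((xR²y ∧ xRz) → ∃w (yR²w ∧ zRw)) — i.e. a generalized confluence (Geach) condition.
F1: fails — aR²b, aRb but no w with bR²w and bRw.
F2: condition met.
F3: condition met.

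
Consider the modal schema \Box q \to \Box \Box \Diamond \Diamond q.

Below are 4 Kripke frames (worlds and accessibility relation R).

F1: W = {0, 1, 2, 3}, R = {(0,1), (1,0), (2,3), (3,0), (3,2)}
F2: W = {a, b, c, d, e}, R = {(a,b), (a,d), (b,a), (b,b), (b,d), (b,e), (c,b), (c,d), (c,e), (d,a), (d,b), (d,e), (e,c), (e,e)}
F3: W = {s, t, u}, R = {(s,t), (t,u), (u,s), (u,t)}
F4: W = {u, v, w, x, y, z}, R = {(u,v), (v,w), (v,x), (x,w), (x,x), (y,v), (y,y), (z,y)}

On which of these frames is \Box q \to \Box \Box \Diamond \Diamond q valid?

Frame correspondent (Sahlqvist): \forall x \forall z (x R^2 z \to \exists w (xRw \wedge z R^2 w)) — i.e. a generalized confluence (Geach) condition.
F1: fails — 0R²0 but no w with 0Rw and 0R²w.
F2: ✓.
F3: fails — tR²t but no w with tRw and tR²w.
F4: fails — uR²w but no t with uRt and wR²t.
Valid on: F2.

F2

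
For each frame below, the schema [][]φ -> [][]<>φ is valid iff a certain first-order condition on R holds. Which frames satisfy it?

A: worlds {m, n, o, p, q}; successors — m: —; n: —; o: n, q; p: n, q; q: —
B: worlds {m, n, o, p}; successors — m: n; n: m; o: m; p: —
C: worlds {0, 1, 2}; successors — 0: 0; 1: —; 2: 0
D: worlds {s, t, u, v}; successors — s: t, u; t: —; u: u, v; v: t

A, C

The schema corresponds to a generalized confluence (Geach) condition: forall x forall z (x R^2 z -> exists w (x R^2 w & zRw)).
A: ✓.
B: fails — mR²m but no w with mR²w and mRw.
C: ✓.
D: fails — sR²v but no w with sR²w and vRw.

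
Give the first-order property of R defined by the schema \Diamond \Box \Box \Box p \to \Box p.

This is a Sahlqvist (Geach-type) schema ◇^1□^3p → □^1◇^0p.
Minimal-valuation argument: fix x; take any y with xR^1y and any z with xR^1z. Set V(p) to the set of worlds R-reachable from y in exactly 3 steps. Then □^3p holds at y, so the antecedent holds at x; validity forces ◇^0p at z, giving a w with zR^0w and yR^3w.
First-order correspondent: \forall x \forall y \forall z ((xRy \wedge xRz) \to \exists w (y R^3 w \wedge z = w)).

\forall x \forall y \forall z ((xRy \wedge xRz) \to \exists w (y R^3 w \wedge z = w))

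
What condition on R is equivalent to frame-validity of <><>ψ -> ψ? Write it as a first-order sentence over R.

forall x forall y (x R^2 y -> exists w (y = w & x = w))

This is a Sahlqvist (Geach-type) schema ◇^2□^0ψ → □^0◇^0ψ.
Minimal-valuation argument: fix x; take any y with xR^2y and any z with xR^0z. Set V(ψ) to the set of worlds R-reachable from y in exactly 0 steps. Then □^0ψ holds at y, so the antecedent holds at x; validity forces ◇^0ψ at z, giving a w with zR^0w and yR^0w.
First-order correspondent: forall x forall y (x R^2 y -> exists w (y = w & x = w)).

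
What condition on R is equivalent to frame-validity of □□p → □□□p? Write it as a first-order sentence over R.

This is a Sahlqvist (Geach-type) schema ◇^0□^2p → □^3◇^0p.
First-order correspondent: ∀x ∀z (xR³z → ∃w (xR²w ∧ z = w)).

∀x ∀z (xR³z → ∃w (xR²w ∧ z = w))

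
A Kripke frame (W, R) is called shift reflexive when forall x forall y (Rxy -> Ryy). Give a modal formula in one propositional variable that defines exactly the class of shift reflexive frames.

□(□ψ → ψ)

The condition is shift-reflexivity. The T□ schema □(□ψ → ψ) defines it.
Suppose □(□ψ→ψ) is valid. Take Rxy and set V(ψ)={w : Ryw}. Then at y, □ψ holds; since □(□ψ→ψ) at x, □ψ→ψ at y, so ψ at y, i.e. Ryy.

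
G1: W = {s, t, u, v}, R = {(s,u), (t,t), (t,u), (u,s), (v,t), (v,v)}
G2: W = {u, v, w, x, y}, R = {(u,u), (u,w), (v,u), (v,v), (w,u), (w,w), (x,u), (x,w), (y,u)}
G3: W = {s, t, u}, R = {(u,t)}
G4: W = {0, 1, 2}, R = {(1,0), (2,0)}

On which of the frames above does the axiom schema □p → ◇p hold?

G1, G2

Frame correspondent (Sahlqvist): ∀x ∃y Rxy — i.e. seriality.
G1: ✓.
G2: ✓.
G3: fails — world s has no successor.
G4: fails — world 0 has no successor.
Valid on: G1, G2.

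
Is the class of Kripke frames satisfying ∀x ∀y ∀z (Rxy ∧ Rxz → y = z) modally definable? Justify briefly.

Yes, by ◇q → □q

The condition is partial functionality. A defining modal formula is ◇q → □q.
Suppose ◇q→□q is valid. Take Rxy, Rxz and set V(q)={y}. Then ◇q at x, so □q at x, so q at z, i.e. z=y.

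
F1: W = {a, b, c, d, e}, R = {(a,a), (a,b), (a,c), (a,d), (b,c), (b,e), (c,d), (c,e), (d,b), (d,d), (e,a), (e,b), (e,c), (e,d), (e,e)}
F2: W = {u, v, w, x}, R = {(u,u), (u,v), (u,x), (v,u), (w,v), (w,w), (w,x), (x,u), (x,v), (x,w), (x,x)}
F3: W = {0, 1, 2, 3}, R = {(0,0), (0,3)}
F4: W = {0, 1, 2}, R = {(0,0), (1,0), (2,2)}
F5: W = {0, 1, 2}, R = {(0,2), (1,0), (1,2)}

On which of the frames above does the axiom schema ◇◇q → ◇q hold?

Frame correspondent (Sahlqvist): ∀x ∀y ∀z (Rxy ∧ Ryz → Rxz) — i.e. transitivity.
F1: fails — Rbc and Rcd but not Rbd.
F2: fails — Rwx and Rxu but not Rwu.
F3: ✓.
F4: ✓.
F5: ✓.

F3, F4, F5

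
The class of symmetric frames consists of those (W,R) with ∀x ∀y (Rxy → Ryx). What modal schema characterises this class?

q → □◇q

A defining formula is q → □◇q (the B axiom).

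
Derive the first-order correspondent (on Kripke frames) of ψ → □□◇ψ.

This is a Sahlqvist (Geach-type) schema ◇^0□^0ψ → □^2◇^1ψ.
First-order correspondent: ∀x ∀z (xR²z → ∃w (x = w ∧ zRw)).

∀x ∀z (xR²z → ∃w (x = w ∧ zRw))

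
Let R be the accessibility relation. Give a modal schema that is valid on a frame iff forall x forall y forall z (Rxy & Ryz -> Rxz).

□s → □□s

This is transitivity; the standard corresponding axiom is 4: □s → □□s.
Suppose □s→□□s is valid. Take Rxy, Ryz and set V(s)={w : Rxw}. Then □s at x, so □□s at x, so □s at y, so s at z, i.e. Rxz.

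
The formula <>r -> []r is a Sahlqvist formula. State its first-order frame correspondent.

This is the CD axiom.
It corresponds to partial functionality: forall x forall y forall z (Rxy & Rxz -> y = z).

Partial functionality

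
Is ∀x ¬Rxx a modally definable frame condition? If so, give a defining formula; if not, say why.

Modal frame validity is preserved under surjective bounded morphisms.
The 5-cycle (worlds a,b,c,d,e with a→b→c→d→e→a) is irreflexive, and the map sending every world to a single reflexive point • is a surjective bounded morphism (forth: every edge maps to (•,•); back: every world has a successor). So any modal formula valid on the 5-cycle is also valid on the reflexive point, which is not irreflexive.
So no modal formula (or set of formulas) defines exactly the irreflexive frames.

Not definable by any modal formula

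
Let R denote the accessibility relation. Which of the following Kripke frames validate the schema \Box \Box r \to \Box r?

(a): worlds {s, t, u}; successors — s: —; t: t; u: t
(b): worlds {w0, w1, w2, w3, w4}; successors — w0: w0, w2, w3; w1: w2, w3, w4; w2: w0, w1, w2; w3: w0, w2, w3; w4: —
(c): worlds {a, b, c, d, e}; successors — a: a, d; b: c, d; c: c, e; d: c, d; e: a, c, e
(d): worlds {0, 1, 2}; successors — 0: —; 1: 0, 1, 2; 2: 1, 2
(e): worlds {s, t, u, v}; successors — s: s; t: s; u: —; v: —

(a), (c), (d), (e)

Frame correspondent (Sahlqvist): \forall x \forall y (Rxy \to \exists z (Rxz \wedge Rzy)) — i.e. density.
(a): condition met.
(b): fails — Rw1w4 but no z with Rw1z and Rzw4.
(c): condition met.
(d): condition met.
(e): condition met.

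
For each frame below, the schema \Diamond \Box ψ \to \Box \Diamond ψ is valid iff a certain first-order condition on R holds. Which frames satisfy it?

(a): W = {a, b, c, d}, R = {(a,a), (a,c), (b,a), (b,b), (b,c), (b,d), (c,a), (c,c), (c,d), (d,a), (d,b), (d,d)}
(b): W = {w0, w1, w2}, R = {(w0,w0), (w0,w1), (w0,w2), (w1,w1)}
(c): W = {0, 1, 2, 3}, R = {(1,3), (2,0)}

The schema corresponds to convergence: \forall x \forall y \forall z (Rxy \wedge Rxz \to \exists w (Ryw \wedge Rzw)).
(a): satisfies the condition.
(b): fails — Rw0w1 and Rw0w2 but w1 and w2 have no common successor.
(c): fails — R13 and R13 but 3 and 3 have no common successor.
Valid on: (a).

(a)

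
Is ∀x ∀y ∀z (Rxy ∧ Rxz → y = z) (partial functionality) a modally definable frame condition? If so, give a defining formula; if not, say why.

The condition is partial functionality. A defining modal formula is ◇r → □r.

Yes — defined by ◇r → □r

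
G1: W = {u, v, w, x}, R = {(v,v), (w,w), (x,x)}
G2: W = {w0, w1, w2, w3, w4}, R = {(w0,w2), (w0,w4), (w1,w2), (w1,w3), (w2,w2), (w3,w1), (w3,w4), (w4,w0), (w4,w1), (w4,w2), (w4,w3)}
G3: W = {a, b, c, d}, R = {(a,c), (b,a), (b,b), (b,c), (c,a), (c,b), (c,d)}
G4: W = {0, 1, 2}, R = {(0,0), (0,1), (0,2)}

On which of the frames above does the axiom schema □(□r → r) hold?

Frame correspondent (Sahlqvist): ∀x ∀y (Rxy → Ryy) — i.e. shift-reflexivity.
G1: satisfies the condition.
G2: fails — Rw0w4 but not Rw4w4.
G3: fails — Rbc but not Rcc.
G4: fails — R01 but not R11.
Valid on: G1.

G1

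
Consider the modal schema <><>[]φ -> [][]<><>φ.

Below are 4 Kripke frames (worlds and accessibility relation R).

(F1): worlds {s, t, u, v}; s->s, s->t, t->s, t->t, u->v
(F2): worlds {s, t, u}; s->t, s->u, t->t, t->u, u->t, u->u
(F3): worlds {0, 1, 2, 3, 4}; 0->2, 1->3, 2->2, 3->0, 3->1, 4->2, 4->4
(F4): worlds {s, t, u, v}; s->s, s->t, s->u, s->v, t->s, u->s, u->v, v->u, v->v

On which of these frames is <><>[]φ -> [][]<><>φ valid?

(F1), (F2), (F4)

Frame correspondent (Sahlqvist): forall x forall y forall z ((x R^2 y & x R^2 z) -> exists w (yRw & z R^2 w)) — i.e. a generalized confluence (Geach) condition.
(F1): holds.
(F2): holds.
(F3): fails — 1R²0, 1R²1 but no w with 0Rw and 1R²w.
(F4): holds.
Valid on: (F1), (F2), (F4).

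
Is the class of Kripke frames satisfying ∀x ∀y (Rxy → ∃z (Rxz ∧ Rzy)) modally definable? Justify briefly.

Definable; □□p → □p defines it

The condition is density. A defining modal formula is □□p → □p.
Suppose □□p→□p is valid. Take Rxy and set V(p)={w : xR²w}. Then □□p at x, so □p at x, so p at y, i.e. ∃z(Rxz∧Rzy).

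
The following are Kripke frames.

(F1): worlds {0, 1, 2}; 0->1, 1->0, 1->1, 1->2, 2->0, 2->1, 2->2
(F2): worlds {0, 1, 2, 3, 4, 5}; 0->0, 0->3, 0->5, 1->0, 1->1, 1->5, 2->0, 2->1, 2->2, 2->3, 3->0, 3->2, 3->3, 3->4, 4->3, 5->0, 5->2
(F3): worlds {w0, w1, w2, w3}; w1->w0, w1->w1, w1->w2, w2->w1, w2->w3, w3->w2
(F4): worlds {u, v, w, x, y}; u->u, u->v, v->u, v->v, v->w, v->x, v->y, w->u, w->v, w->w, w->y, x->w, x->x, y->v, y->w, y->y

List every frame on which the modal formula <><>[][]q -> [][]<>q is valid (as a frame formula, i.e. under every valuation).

(F1), (F2), (F4)

Frame correspondent (Sahlqvist): forall x forall y forall z ((x R^2 y & x R^2 z) -> exists w (y R^2 w & zRw)) — i.e. a generalized confluence (Geach) condition.
(F1): condition met.
(F2): condition met.
(F3): fails — w1R²w0, w1R²w0 but no w with w0R²w and w0Rw.
(F4): condition met.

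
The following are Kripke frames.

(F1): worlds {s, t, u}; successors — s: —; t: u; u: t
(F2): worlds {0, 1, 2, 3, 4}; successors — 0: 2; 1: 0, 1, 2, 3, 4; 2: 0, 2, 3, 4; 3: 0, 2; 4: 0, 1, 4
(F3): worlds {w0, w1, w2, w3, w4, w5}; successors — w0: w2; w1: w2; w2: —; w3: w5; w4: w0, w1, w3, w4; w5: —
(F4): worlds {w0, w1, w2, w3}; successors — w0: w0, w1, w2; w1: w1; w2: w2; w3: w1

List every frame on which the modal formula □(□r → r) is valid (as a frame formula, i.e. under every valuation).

(F4)

Frame correspondent (Sahlqvist): ∀x ∀y (Rxy → Ryy) — i.e. shift-reflexivity.
(F1): fails — Rtu but not Ruu.
(F2): fails — R10 but not R00.
(F3): fails — Rw1w2 but not Rw2w2.
(F4): satisfies the condition.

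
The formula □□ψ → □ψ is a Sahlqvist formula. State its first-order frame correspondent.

Density

Suppose □□ψ→□ψ is valid. Take Rxy and set V(ψ)={w : xR²w}. Then □□ψ at x, so □ψ at x, so ψ at y, i.e. ∃z(Rxz∧Rzy).
Conversely, on a frame with density the schema holds at every world under every valuation.
Frame condition: ∀x ∀y (Rxy → ∃z (Rxz ∧ Rzy)).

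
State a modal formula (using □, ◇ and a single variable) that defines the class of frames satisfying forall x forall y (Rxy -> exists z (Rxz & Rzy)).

□□ψ → □ψ

This is density; the standard corresponding axiom is C4: □□ψ → □ψ.
Suppose □□ψ→□ψ is valid. Take Rxy and set V(ψ)={w : xR²w}. Then □□ψ at x, so □ψ at x, so ψ at y, i.e. ∃z(Rxz∧Rzy).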